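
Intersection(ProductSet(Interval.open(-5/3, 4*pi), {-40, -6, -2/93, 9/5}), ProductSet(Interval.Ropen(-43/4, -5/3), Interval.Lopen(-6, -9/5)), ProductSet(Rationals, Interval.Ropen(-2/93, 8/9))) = EmptySet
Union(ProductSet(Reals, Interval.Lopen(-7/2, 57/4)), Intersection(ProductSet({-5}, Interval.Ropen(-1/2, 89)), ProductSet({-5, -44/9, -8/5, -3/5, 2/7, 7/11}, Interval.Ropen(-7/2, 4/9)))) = ProductSet(Reals, Interval.Lopen(-7/2, 57/4))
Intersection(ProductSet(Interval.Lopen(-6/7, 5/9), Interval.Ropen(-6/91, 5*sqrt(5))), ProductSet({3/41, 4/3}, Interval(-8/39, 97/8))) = ProductSet({3/41}, Interval.Ropen(-6/91, 5*sqrt(5)))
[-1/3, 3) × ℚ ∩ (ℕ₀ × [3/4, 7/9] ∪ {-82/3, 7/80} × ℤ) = ({7/80} × ℤ) ∪ ({0, 1, 2} × (ℚ ∩ [3/4, 7/9]))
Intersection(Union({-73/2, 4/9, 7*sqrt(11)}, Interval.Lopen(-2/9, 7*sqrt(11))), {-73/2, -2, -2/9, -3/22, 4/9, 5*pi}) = {-73/2, -3/22, 4/9, 5*pi}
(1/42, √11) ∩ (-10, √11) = (1/42, √11)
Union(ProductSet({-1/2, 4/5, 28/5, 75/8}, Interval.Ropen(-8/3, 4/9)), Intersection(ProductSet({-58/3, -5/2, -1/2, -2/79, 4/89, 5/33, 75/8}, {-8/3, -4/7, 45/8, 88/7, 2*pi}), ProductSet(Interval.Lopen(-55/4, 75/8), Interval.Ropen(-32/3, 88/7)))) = Union(ProductSet({-1/2, 4/5, 28/5, 75/8}, Interval.Ropen(-8/3, 4/9)), ProductSet({-5/2, -1/2, -2/79, 4/89, 5/33, 75/8}, {-8/3, -4/7, 45/8, 2*pi}))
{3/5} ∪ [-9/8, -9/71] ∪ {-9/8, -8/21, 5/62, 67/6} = [-9/8, -9/71] ∪ {5/62, 3/5, 67/6}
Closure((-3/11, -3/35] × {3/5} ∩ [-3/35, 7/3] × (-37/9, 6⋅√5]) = {-3/35} × {3/5}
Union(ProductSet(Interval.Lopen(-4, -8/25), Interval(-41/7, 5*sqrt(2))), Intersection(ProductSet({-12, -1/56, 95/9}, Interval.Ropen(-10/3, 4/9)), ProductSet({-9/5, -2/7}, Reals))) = ProductSet(Interval.Lopen(-4, -8/25), Interval(-41/7, 5*sqrt(2)))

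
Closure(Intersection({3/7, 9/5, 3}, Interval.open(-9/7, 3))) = {3/7, 9/5}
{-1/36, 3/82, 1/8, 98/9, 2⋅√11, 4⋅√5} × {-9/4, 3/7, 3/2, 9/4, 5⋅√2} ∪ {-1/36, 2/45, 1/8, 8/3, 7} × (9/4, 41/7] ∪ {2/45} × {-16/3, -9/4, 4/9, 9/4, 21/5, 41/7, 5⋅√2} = ({-1/36, 2/45, 1/8, 8/3, 7} × (9/4, 41/7]) ∪ ({2/45} × {-16/3, -9/4, 4/9, 9/4, 21/5, 41/7, 5⋅√2}) ∪ ({-1/36, 3/82, 1/8, 98/9, 2⋅√11, 4⋅√5} × {-9/4, 3/7, 3/2, 9/4, 5⋅√2})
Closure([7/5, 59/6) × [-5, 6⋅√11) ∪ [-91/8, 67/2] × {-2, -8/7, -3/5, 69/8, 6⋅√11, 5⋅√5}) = ({7/5, 59/6} × [-5, 6⋅√11]) ∪ ([7/5, 59/6] × {-5, 6⋅√11}) ∪ ([7/5, 59/6) × [-5, 6⋅√11)) ∪ ([-91/8, 67/2] × {-2, -8/7, -3/5, 69/8, 6⋅√11, 5⋅√5})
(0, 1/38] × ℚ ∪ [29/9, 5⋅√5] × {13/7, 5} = ((0, 1/38] × ℚ) ∪ ([29/9, 5⋅√5] × {13/7, 5})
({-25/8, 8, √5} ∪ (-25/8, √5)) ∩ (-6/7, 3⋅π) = (-6/7, √5] ∪ {8}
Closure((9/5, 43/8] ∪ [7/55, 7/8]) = [7/55, 7/8] ∪ [9/5, 43/8]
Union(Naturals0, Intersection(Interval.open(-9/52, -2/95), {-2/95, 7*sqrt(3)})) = Naturals0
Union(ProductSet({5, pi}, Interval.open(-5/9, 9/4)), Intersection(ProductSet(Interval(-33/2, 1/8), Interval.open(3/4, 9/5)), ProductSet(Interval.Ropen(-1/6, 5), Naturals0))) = Union(ProductSet({5, pi}, Interval.open(-5/9, 9/4)), ProductSet(Interval(-1/6, 1/8), Range(1, 2, 1)))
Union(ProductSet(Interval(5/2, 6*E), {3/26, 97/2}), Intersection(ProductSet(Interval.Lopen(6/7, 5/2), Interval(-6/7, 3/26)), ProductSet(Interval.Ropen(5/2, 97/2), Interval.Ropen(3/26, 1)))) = ProductSet(Interval(5/2, 6*E), {3/26, 97/2})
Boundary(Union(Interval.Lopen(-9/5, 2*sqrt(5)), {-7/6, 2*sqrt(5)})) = {-9/5, 2*sqrt(5)}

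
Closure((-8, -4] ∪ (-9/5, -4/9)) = [-8, -4] ∪ [-9/5, -4/9]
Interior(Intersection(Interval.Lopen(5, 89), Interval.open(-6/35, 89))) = Interval.open(5, 89)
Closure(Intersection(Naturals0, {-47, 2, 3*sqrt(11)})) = {2}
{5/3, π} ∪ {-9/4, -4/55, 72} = {-9/4, -4/55, 5/3, 72, π}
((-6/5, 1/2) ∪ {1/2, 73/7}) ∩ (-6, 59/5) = (-6/5, 1/2] ∪ {73/7}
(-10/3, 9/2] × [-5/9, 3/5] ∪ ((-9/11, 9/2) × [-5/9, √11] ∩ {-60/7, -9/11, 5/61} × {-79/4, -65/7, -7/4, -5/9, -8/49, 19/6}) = ({5/61} × {-5/9, -8/49, 19/6}) ∪ ((-10/3, 9/2] × [-5/9, 3/5])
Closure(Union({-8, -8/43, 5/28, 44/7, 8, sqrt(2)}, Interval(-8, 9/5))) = Union({44/7, 8}, Interval(-8, 9/5))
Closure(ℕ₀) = ℕ₀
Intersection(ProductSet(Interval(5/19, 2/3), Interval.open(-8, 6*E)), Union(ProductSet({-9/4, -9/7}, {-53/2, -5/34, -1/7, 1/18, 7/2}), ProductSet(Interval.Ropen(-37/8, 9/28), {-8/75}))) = ProductSet(Interval.Ropen(5/19, 9/28), {-8/75})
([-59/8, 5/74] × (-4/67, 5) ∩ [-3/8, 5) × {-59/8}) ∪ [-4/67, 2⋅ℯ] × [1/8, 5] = [-4/67, 2⋅ℯ] × [1/8, 5]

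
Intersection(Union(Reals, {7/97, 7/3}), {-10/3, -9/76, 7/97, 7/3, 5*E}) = {-10/3, -9/76, 7/97, 7/3, 5*E}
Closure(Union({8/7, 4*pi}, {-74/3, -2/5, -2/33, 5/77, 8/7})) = {-74/3, -2/5, -2/33, 5/77, 8/7, 4*pi}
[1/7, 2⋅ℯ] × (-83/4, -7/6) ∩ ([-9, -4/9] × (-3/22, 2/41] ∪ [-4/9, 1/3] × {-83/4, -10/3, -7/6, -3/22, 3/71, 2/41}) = [1/7, 1/3] × {-10/3}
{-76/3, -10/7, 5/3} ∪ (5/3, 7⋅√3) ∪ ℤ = ℤ ∪ {-76/3, -10/7} ∪ [5/3, 7⋅√3)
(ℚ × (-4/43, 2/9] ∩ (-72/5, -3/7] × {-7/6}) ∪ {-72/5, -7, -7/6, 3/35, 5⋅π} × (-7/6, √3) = {-72/5, -7, -7/6, 3/35, 5⋅π} × (-7/6, √3)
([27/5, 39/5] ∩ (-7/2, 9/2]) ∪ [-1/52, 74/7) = [-1/52, 74/7)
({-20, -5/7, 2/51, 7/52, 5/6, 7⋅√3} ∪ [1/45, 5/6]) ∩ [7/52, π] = [7/52, 5/6]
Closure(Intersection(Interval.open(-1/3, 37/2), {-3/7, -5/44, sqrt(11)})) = {-5/44, sqrt(11)}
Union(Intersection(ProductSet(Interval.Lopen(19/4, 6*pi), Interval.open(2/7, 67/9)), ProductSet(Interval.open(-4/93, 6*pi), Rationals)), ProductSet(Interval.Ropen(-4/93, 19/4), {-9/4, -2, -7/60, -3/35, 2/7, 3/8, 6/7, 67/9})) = Union(ProductSet(Interval.Ropen(-4/93, 19/4), {-9/4, -2, -7/60, -3/35, 2/7, 3/8, 6/7, 67/9}), ProductSet(Interval.open(19/4, 6*pi), Intersection(Interval.open(2/7, 67/9), Rationals)))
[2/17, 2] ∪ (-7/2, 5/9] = (-7/2, 2]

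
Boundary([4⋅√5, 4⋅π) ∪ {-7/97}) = {-7/97, 4⋅√5, 4⋅π}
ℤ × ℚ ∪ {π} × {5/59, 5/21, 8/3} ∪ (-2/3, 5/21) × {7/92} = (ℤ × ℚ) ∪ ({π} × {5/59, 5/21, 8/3}) ∪ ((-2/3, 5/21) × {7/92})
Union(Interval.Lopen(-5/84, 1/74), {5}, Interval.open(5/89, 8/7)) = Union({5}, Interval.Lopen(-5/84, 1/74), Interval.open(5/89, 8/7))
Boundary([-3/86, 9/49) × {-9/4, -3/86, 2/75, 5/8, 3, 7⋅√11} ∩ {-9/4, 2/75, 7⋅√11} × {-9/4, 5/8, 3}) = {2/75} × {-9/4, 5/8, 3}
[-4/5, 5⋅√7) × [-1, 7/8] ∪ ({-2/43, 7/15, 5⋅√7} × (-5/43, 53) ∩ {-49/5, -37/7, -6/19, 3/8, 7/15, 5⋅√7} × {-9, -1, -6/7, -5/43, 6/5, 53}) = ({7/15, 5⋅√7} × {6/5}) ∪ ([-4/5, 5⋅√7) × [-1, 7/8])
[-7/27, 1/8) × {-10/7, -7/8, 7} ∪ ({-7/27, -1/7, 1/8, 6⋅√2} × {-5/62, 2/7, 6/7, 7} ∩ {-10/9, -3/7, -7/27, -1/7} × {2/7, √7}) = ({-7/27, -1/7} × {2/7}) ∪ ([-7/27, 1/8) × {-10/7, -7/8, 7})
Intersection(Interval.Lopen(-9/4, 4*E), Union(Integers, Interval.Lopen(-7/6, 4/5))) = Union(Interval.Lopen(-7/6, 4/5), Range(-2, 11, 1))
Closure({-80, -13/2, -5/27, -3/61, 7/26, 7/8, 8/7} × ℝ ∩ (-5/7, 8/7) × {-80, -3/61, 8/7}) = {-5/27, -3/61, 7/26, 7/8} × {-80, -3/61, 8/7}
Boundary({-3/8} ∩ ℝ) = {-3/8}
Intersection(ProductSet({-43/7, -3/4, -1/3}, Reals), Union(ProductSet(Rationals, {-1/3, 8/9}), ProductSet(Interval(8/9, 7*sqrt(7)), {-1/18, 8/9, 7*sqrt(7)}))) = ProductSet({-43/7, -3/4, -1/3}, {-1/3, 8/9})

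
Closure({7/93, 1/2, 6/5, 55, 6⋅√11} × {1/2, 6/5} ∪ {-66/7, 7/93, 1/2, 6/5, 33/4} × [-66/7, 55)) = ({-66/7, 7/93, 1/2, 6/5, 33/4} × [-66/7, 55]) ∪ ({7/93, 1/2, 6/5, 55, 6⋅√11} × {1/2, 6/5})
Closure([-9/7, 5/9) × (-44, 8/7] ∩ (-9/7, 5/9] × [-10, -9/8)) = ({-9/7, 5/9} × [-10, -9/8]) ∪ ([-9/7, 5/9] × {-10, -9/8}) ∪ ((-9/7, 5/9) × [-10, -9/8))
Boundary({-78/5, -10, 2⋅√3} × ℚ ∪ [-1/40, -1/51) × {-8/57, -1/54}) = ([-1/40, -1/51] × {-8/57, -1/54}) ∪ ({-78/5, -10, 2⋅√3} × ℝ)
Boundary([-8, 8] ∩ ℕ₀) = {0, 1, …, 8}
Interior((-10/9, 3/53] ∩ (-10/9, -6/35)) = (-10/9, -6/35)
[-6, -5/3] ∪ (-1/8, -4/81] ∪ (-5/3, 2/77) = [-6, 2/77)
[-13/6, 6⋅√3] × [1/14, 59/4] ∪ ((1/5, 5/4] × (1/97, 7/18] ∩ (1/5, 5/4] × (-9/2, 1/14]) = ((1/5, 5/4] × (1/97, 1/14]) ∪ ([-13/6, 6⋅√3] × [1/14, 59/4])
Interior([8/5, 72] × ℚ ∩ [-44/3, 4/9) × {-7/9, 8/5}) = ∅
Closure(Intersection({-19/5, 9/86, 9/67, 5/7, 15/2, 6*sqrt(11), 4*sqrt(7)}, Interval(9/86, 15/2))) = {9/86, 9/67, 5/7, 15/2}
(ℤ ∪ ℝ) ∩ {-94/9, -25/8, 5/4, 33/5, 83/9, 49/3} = {-94/9, -25/8, 5/4, 33/5, 83/9, 49/3}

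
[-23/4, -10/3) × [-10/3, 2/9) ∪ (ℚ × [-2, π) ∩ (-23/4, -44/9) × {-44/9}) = [-23/4, -10/3) × [-10/3, 2/9)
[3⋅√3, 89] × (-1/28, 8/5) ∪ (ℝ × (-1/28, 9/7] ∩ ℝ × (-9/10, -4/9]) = [3⋅√3, 89] × (-1/28, 8/5)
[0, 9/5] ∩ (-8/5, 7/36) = [0, 7/36)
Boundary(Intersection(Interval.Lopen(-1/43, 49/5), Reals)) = {-1/43, 49/5}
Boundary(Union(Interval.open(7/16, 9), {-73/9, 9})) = {-73/9, 7/16, 9}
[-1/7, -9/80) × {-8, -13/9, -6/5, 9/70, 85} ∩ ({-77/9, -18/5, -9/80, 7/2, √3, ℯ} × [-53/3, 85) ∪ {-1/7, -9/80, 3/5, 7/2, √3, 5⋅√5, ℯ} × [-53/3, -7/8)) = {-1/7} × {-8, -13/9, -6/5}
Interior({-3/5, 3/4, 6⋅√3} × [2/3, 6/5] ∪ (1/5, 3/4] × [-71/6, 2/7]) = (1/5, 3/4) × (-71/6, 2/7)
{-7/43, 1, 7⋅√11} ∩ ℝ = {-7/43, 1, 7⋅√11}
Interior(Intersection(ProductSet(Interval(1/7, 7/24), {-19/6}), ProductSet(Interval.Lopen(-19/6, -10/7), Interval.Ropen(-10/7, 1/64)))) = EmptySet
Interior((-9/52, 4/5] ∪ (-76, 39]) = (-76, 39)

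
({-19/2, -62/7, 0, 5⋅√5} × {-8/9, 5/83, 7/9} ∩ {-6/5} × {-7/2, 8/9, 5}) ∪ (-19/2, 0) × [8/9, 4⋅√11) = (-19/2, 0) × [8/9, 4⋅√11)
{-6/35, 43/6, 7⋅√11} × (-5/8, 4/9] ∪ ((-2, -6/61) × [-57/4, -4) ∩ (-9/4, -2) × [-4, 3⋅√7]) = {-6/35, 43/6, 7⋅√11} × (-5/8, 4/9]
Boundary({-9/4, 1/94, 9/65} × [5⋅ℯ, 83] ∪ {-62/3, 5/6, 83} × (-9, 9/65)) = ({-62/3, 5/6, 83} × [-9, 9/65]) ∪ ({-9/4, 1/94, 9/65} × [5⋅ℯ, 83])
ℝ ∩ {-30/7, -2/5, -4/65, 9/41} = {-30/7, -2/5, -4/65, 9/41}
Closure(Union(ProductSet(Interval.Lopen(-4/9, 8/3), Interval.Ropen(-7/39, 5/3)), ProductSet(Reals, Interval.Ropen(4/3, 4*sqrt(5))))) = Union(ProductSet({-4/9, 8/3}, Interval(-7/39, 4/3)), ProductSet(Interval(-4/9, 8/3), {-7/39}), ProductSet(Interval.Lopen(-4/9, 8/3), Interval.Ropen(-7/39, 5/3)), ProductSet(Reals, Interval(4/3, 4*sqrt(5))))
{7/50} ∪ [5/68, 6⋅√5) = [5/68, 6⋅√5)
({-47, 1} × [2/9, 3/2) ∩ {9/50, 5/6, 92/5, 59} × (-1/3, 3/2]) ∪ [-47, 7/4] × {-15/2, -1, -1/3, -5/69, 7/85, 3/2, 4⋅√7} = [-47, 7/4] × {-15/2, -1, -1/3, -5/69, 7/85, 3/2, 4⋅√7}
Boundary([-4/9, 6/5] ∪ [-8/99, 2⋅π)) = {-4/9, 2⋅π}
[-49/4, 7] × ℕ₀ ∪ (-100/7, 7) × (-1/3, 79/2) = ([-49/4, 7] × ℕ₀) ∪ ((-100/7, 7) × (-1/3, 79/2))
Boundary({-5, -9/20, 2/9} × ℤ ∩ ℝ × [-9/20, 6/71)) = {-5, -9/20, 2/9} × {0}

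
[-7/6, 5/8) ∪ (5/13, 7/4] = [-7/6, 7/4]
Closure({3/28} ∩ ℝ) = {3/28}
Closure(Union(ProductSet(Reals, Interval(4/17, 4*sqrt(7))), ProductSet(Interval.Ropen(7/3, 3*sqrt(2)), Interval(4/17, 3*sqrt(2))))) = ProductSet(Reals, Interval(4/17, 4*sqrt(7)))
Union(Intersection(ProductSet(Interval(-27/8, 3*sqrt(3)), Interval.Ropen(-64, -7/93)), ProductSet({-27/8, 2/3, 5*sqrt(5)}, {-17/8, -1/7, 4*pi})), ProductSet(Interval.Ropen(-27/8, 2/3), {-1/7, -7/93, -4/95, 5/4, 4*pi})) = Union(ProductSet({-27/8, 2/3}, {-17/8, -1/7}), ProductSet(Interval.Ropen(-27/8, 2/3), {-1/7, -7/93, -4/95, 5/4, 4*pi}))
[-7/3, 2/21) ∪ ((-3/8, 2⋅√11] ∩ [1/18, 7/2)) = [-7/3, 7/2)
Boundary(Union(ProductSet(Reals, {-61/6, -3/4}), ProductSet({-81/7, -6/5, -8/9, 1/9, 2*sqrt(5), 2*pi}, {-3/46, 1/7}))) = Union(ProductSet({-81/7, -6/5, -8/9, 1/9, 2*sqrt(5), 2*pi}, {-3/46, 1/7}), ProductSet(Reals, {-61/6, -3/4}))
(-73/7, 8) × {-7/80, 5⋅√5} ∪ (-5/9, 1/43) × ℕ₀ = ((-5/9, 1/43) × ℕ₀) ∪ ((-73/7, 8) × {-7/80, 5⋅√5})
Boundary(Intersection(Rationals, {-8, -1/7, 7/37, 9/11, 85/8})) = {-8, -1/7, 7/37, 9/11, 85/8}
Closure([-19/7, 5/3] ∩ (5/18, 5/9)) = [5/18, 5/9]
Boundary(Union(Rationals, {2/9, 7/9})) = Reals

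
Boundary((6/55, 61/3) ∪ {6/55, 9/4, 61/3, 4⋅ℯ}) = {6/55, 61/3}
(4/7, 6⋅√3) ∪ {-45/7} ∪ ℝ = (-∞, ∞)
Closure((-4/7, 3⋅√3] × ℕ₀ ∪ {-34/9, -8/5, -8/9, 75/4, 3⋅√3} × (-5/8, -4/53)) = ([-4/7, 3⋅√3] × ℕ₀) ∪ ({-34/9, -8/5, -8/9, 75/4, 3⋅√3} × [-5/8, -4/53])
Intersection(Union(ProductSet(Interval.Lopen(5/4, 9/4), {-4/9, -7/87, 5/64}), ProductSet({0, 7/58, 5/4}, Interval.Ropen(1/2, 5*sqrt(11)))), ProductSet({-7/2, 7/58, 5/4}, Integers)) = ProductSet({7/58, 5/4}, Range(1, 17, 1))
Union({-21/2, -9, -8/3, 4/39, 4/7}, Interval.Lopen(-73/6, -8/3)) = Union({4/39, 4/7}, Interval.Lopen(-73/6, -8/3))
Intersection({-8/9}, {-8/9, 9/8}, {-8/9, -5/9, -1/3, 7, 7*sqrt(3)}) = {-8/9}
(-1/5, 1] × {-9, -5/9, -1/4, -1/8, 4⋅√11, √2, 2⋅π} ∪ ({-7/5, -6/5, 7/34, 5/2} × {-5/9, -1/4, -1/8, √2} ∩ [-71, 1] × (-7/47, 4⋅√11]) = ({-7/5, -6/5, 7/34} × {-1/8, √2}) ∪ ((-1/5, 1] × {-9, -5/9, -1/4, -1/8, 4⋅√11, √2, 2⋅π})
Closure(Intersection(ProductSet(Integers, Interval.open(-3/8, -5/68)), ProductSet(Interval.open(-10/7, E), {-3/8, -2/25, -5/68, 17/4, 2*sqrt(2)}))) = ProductSet(Range(-1, 3, 1), {-2/25})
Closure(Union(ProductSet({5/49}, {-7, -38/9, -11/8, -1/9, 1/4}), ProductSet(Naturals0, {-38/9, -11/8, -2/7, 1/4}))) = Union(ProductSet({5/49}, {-7, -38/9, -11/8, -1/9, 1/4}), ProductSet(Naturals0, {-38/9, -11/8, -2/7, 1/4}))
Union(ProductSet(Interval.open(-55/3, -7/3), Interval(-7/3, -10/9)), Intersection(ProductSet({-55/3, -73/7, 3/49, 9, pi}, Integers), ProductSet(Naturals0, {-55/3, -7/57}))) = ProductSet(Interval.open(-55/3, -7/3), Interval(-7/3, -10/9))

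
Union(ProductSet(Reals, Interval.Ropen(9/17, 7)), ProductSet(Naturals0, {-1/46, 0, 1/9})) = Union(ProductSet(Naturals0, {-1/46, 0, 1/9}), ProductSet(Reals, Interval.Ropen(9/17, 7)))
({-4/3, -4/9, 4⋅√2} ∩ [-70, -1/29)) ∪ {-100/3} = {-100/3, -4/3, -4/9}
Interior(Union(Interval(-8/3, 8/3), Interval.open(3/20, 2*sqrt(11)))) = Interval.open(-8/3, 2*sqrt(11))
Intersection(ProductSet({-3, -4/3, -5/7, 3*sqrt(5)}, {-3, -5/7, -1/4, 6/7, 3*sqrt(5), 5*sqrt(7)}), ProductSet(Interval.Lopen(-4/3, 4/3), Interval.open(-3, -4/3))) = EmptySet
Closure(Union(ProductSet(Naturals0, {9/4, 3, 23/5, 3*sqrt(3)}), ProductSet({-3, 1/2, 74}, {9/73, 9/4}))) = Union(ProductSet({-3, 1/2, 74}, {9/73, 9/4}), ProductSet(Naturals0, {9/4, 3, 23/5, 3*sqrt(3)}))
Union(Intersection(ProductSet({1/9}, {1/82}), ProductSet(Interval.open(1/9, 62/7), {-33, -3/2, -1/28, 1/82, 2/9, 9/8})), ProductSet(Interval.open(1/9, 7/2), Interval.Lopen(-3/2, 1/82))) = ProductSet(Interval.open(1/9, 7/2), Interval.Lopen(-3/2, 1/82))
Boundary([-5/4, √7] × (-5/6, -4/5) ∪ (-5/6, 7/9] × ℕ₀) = ({-5/4, √7} × [-5/6, -4/5]) ∪ ([-5/4, √7] × {-5/6, -4/5}) ∪ ([-5/6, 7/9] × (ℕ₀ \ (-5/6, -4/5)))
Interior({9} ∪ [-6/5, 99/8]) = (-6/5, 99/8)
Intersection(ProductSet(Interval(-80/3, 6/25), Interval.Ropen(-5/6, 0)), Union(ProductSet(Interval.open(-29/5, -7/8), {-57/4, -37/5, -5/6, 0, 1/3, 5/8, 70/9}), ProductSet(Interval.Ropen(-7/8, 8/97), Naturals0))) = ProductSet(Interval.open(-29/5, -7/8), {-5/6})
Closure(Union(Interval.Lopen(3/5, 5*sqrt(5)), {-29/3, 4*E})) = Union({-29/3}, Interval(3/5, 5*sqrt(5)))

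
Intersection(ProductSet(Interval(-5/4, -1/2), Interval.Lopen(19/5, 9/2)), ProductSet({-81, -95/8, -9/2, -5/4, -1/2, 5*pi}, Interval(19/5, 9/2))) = ProductSet({-5/4, -1/2}, Interval.Lopen(19/5, 9/2))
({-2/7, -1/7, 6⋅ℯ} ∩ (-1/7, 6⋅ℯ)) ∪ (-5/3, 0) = (-5/3, 0)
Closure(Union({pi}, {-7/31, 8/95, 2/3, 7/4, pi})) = {-7/31, 8/95, 2/3, 7/4, pi}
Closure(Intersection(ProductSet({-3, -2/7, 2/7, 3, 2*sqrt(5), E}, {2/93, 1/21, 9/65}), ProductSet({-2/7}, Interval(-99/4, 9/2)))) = ProductSet({-2/7}, {2/93, 1/21, 9/65})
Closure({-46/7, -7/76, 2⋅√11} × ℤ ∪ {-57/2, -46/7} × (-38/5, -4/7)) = ({-57/2, -46/7} × [-38/5, -4/7]) ∪ ({-46/7, -7/76, 2⋅√11} × ℤ)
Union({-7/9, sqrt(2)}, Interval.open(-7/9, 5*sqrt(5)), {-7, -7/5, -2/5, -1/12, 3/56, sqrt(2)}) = Union({-7, -7/5}, Interval.Ropen(-7/9, 5*sqrt(5)))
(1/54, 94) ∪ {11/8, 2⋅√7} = (1/54, 94)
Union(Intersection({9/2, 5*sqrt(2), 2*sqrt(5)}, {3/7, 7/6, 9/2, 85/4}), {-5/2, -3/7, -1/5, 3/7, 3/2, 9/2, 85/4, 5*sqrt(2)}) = {-5/2, -3/7, -1/5, 3/7, 3/2, 9/2, 85/4, 5*sqrt(2)}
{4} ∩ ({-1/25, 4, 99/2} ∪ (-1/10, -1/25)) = {4}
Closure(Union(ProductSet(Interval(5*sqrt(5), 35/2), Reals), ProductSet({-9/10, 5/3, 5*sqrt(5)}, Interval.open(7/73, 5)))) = Union(ProductSet({-9/10, 5/3, 5*sqrt(5)}, Interval(7/73, 5)), ProductSet(Interval(5*sqrt(5), 35/2), Reals))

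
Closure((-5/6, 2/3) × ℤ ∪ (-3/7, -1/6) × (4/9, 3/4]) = ([-5/6, 2/3] × ℤ) ∪ ({-3/7, -1/6} × [4/9, 3/4]) ∪ ([-3/7, -1/6] × {4/9, 3/4}) ∪ ((-3/7, -1/6) × (4/9, 3/4])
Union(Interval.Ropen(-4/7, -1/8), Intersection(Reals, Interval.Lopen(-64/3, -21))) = Union(Interval.Lopen(-64/3, -21), Interval.Ropen(-4/7, -1/8))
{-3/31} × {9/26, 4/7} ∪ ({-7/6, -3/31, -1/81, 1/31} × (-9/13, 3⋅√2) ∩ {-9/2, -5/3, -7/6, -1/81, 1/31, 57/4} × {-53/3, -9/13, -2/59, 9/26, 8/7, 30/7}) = ({-3/31} × {9/26, 4/7}) ∪ ({-7/6, -1/81, 1/31} × {-2/59, 9/26, 8/7})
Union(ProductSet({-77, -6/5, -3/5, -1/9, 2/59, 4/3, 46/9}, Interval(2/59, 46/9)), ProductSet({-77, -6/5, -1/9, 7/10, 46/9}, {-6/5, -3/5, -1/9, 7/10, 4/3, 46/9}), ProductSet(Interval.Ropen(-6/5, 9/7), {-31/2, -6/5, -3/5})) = Union(ProductSet({-77, -6/5, -1/9, 7/10, 46/9}, {-6/5, -3/5, -1/9, 7/10, 4/3, 46/9}), ProductSet({-77, -6/5, -3/5, -1/9, 2/59, 4/3, 46/9}, Interval(2/59, 46/9)), ProductSet(Interval.Ropen(-6/5, 9/7), {-31/2, -6/5, -3/5}))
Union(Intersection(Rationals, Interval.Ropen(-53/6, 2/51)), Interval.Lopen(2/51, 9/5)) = Union(Intersection(Interval.Ropen(-53/6, 2/51), Rationals), Interval.Lopen(2/51, 9/5))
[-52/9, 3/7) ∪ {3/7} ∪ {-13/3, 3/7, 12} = [-52/9, 3/7] ∪ {12}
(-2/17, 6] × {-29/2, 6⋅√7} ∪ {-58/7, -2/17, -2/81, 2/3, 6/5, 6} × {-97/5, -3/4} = ({-58/7, -2/17, -2/81, 2/3, 6/5, 6} × {-97/5, -3/4}) ∪ ((-2/17, 6] × {-29/2, 6⋅√7})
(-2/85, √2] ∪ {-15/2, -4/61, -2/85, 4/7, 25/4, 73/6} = {-15/2, -4/61, 25/4, 73/6} ∪ [-2/85, √2]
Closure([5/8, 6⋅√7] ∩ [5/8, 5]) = [5/8, 5]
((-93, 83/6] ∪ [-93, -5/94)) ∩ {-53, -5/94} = {-53, -5/94}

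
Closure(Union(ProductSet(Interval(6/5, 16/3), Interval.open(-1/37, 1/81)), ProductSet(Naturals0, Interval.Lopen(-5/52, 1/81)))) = Union(ProductSet(Interval(6/5, 16/3), Interval(-1/37, 1/81)), ProductSet(Naturals0, Interval(-5/52, 1/81)))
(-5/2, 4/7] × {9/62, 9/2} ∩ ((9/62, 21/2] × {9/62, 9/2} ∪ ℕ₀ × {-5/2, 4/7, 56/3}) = (9/62, 4/7] × {9/62, 9/2}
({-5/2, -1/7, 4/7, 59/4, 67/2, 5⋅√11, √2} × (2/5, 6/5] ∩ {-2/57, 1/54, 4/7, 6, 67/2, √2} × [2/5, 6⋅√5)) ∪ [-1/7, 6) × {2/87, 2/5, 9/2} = ([-1/7, 6) × {2/87, 2/5, 9/2}) ∪ ({4/7, 67/2, √2} × (2/5, 6/5])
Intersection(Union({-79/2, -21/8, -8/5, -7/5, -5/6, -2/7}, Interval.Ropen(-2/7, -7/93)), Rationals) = Union({-79/2, -21/8, -8/5, -7/5, -5/6}, Intersection(Interval.Ropen(-2/7, -7/93), Rationals))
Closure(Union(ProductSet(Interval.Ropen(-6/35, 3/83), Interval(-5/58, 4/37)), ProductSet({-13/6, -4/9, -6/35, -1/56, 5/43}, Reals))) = Union(ProductSet({-13/6, -4/9, -6/35, -1/56, 5/43}, Reals), ProductSet(Interval(-6/35, 3/83), Interval(-5/58, 4/37)))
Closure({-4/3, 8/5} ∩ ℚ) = {-4/3, 8/5}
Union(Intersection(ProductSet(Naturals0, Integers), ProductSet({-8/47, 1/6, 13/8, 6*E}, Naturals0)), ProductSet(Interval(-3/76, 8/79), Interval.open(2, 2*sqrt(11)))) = ProductSet(Interval(-3/76, 8/79), Interval.open(2, 2*sqrt(11)))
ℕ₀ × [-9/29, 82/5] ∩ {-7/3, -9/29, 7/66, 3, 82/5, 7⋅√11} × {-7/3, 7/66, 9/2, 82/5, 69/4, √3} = {3} × {7/66, 9/2, 82/5, √3}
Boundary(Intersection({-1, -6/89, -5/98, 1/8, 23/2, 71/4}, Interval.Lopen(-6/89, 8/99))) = {-5/98}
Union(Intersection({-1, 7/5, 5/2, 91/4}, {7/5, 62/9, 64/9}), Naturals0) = Union({7/5}, Naturals0)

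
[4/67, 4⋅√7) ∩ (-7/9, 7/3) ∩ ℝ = [4/67, 7/3)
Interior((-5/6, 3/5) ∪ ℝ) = (-∞, ∞)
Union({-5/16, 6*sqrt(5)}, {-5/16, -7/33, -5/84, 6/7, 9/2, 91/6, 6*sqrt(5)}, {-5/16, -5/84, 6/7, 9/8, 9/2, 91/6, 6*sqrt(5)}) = {-5/16, -7/33, -5/84, 6/7, 9/8, 9/2, 91/6, 6*sqrt(5)}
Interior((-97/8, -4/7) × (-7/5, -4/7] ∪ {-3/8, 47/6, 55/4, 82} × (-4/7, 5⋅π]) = (-97/8, -4/7) × (-7/5, -4/7)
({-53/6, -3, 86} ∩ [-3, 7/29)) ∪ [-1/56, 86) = {-3} ∪ [-1/56, 86)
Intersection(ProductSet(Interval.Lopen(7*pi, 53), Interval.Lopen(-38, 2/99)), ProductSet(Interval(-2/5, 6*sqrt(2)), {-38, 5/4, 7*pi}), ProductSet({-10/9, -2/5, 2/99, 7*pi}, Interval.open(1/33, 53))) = EmptySet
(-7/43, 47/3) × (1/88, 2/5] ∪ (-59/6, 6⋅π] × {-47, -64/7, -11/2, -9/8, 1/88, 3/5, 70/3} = ((-7/43, 47/3) × (1/88, 2/5]) ∪ ((-59/6, 6⋅π] × {-47, -64/7, -11/2, -9/8, 1/88, 3/5, 70/3})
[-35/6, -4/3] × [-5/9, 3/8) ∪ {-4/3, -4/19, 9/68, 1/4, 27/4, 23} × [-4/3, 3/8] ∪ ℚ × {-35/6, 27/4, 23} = (ℚ × {-35/6, 27/4, 23}) ∪ ([-35/6, -4/3] × [-5/9, 3/8)) ∪ ({-4/3, -4/19, 9/68, 1/4, 27/4, 23} × [-4/3, 3/8])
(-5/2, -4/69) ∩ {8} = ∅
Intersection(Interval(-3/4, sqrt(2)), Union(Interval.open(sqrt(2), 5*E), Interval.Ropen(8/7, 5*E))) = Interval(8/7, sqrt(2))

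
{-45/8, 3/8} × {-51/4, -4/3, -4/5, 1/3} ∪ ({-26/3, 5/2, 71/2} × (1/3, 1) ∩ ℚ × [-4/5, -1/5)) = {-45/8, 3/8} × {-51/4, -4/3, -4/5, 1/3}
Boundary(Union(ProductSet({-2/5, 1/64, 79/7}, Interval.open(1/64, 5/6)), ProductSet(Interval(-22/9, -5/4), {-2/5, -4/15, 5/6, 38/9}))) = Union(ProductSet({-2/5, 1/64, 79/7}, Interval(1/64, 5/6)), ProductSet(Interval(-22/9, -5/4), {-2/5, -4/15, 5/6, 38/9}))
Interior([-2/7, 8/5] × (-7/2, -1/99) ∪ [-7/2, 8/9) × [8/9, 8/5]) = ((-7/2, 8/9) × (8/9, 8/5)) ∪ ((-2/7, 8/5) × (-7/2, -1/99))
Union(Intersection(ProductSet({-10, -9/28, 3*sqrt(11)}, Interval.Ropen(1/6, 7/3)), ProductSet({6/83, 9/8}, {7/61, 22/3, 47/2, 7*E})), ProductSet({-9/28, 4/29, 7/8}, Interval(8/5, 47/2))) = ProductSet({-9/28, 4/29, 7/8}, Interval(8/5, 47/2))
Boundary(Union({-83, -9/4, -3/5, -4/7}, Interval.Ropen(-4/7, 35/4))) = {-83, -9/4, -3/5, -4/7, 35/4}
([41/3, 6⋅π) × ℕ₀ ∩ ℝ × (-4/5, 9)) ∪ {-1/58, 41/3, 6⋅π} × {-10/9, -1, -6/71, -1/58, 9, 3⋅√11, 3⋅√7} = ([41/3, 6⋅π) × {0, 1, …, 8}) ∪ ({-1/58, 41/3, 6⋅π} × {-10/9, -1, -6/71, -1/58, 9, 3⋅√11, 3⋅√7})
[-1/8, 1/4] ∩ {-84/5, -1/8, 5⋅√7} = {-1/8}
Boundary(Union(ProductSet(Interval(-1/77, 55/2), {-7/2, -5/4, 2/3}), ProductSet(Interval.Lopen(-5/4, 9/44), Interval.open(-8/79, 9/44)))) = Union(ProductSet({-5/4, 9/44}, Interval(-8/79, 9/44)), ProductSet(Interval(-5/4, 9/44), {-8/79, 9/44}), ProductSet(Interval(-1/77, 55/2), {-7/2, -5/4, 2/3}))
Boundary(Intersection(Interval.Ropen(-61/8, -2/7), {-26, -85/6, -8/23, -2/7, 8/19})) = {-8/23}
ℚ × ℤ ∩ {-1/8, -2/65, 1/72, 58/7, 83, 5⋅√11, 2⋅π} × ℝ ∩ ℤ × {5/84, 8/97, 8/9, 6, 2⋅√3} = {83} × {6}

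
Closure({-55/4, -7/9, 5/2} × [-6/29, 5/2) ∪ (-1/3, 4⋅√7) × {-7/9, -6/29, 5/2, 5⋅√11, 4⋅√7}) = ({-55/4, -7/9, 5/2} × [-6/29, 5/2]) ∪ ([-1/3, 4⋅√7] × {-7/9, -6/29, 5/2, 5⋅√11, 4⋅√7})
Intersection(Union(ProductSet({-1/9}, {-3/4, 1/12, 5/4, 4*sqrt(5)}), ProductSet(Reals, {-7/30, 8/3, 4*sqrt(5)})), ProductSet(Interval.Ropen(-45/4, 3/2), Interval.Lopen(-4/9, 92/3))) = Union(ProductSet({-1/9}, {1/12, 5/4, 4*sqrt(5)}), ProductSet(Interval.Ropen(-45/4, 3/2), {-7/30, 8/3, 4*sqrt(5)}))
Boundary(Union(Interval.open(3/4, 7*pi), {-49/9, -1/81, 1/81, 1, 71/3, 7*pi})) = {-49/9, -1/81, 1/81, 3/4, 71/3, 7*pi}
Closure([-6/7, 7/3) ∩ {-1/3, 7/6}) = {-1/3, 7/6}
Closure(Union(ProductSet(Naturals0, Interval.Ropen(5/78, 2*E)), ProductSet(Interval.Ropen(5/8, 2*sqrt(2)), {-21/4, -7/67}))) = Union(ProductSet(Interval(5/8, 2*sqrt(2)), {-21/4, -7/67}), ProductSet(Naturals0, Interval(5/78, 2*E)))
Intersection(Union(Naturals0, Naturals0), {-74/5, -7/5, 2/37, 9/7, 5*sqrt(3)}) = EmptySet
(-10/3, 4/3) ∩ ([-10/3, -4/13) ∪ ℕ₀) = (-10/3, -4/13) ∪ {0, 1}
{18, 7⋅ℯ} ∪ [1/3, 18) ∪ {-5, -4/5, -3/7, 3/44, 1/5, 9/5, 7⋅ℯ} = {-5, -4/5, -3/7, 3/44, 1/5, 7⋅ℯ} ∪ [1/3, 18]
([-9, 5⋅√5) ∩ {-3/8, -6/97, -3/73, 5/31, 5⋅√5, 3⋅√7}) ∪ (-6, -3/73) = (-6, -3/73] ∪ {5/31, 3⋅√7}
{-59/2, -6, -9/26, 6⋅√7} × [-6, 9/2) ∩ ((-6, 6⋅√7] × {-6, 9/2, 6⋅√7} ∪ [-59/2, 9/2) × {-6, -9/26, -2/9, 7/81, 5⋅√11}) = ({-9/26, 6⋅√7} × {-6}) ∪ ({-59/2, -6, -9/26} × {-6, -9/26, -2/9, 7/81})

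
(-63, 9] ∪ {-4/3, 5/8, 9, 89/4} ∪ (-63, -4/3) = (-63, 9] ∪ {89/4}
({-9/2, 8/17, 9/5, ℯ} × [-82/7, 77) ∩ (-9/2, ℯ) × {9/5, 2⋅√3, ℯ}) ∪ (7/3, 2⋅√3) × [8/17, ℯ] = ({8/17, 9/5} × {9/5, 2⋅√3, ℯ}) ∪ ((7/3, 2⋅√3) × [8/17, ℯ])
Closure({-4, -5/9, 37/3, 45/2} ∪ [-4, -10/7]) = [-4, -10/7] ∪ {-5/9, 37/3, 45/2}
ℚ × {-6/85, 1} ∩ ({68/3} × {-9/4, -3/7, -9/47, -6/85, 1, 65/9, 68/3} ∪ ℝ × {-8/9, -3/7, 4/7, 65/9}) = {68/3} × {-6/85, 1}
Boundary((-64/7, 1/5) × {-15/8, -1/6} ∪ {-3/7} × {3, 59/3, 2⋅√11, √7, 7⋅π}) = ([-64/7, 1/5] × {-15/8, -1/6}) ∪ ({-3/7} × {3, 59/3, 2⋅√11, √7, 7⋅π})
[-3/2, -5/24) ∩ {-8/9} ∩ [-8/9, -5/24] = {-8/9}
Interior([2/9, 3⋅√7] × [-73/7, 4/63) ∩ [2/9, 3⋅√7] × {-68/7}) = ∅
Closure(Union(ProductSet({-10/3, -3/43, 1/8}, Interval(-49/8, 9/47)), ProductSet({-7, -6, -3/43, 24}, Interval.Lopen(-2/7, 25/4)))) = Union(ProductSet({-10/3, -3/43, 1/8}, Interval(-49/8, 9/47)), ProductSet({-7, -6, -3/43, 24}, Interval(-2/7, 25/4)))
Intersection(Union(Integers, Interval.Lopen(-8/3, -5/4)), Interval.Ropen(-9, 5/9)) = Union(Interval.Lopen(-8/3, -5/4), Range(-9, 1, 1))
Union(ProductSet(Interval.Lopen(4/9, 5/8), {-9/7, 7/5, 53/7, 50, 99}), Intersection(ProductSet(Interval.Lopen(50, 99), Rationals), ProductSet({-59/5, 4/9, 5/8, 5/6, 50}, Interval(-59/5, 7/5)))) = ProductSet(Interval.Lopen(4/9, 5/8), {-9/7, 7/5, 53/7, 50, 99})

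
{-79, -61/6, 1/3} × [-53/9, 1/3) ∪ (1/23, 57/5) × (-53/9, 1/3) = ({-79, -61/6, 1/3} × [-53/9, 1/3)) ∪ ((1/23, 57/5) × (-53/9, 1/3))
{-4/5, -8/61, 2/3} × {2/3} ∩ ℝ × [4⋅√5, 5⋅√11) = ∅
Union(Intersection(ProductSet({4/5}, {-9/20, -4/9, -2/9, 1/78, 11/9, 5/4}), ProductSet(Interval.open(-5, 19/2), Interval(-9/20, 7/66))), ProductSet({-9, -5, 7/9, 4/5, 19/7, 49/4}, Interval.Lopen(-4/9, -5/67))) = Union(ProductSet({4/5}, {-9/20, -4/9, -2/9, 1/78}), ProductSet({-9, -5, 7/9, 4/5, 19/7, 49/4}, Interval.Lopen(-4/9, -5/67)))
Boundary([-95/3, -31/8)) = {-95/3, -31/8}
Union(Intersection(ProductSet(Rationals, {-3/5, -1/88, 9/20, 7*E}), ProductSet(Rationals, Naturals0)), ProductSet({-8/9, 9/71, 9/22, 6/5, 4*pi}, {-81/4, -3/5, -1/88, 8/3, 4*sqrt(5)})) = ProductSet({-8/9, 9/71, 9/22, 6/5, 4*pi}, {-81/4, -3/5, -1/88, 8/3, 4*sqrt(5)})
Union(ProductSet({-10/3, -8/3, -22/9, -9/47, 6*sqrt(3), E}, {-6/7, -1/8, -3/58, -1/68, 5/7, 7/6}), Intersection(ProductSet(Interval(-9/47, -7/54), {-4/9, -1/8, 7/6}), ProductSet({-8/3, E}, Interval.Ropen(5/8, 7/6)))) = ProductSet({-10/3, -8/3, -22/9, -9/47, 6*sqrt(3), E}, {-6/7, -1/8, -3/58, -1/68, 5/7, 7/6})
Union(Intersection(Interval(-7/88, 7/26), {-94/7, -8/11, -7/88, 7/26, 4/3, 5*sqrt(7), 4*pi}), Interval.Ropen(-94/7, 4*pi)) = Interval.Ropen(-94/7, 4*pi)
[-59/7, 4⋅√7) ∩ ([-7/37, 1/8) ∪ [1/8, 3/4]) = [-7/37, 3/4]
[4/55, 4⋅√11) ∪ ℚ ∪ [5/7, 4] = ℚ ∪ [4/55, 4⋅√11)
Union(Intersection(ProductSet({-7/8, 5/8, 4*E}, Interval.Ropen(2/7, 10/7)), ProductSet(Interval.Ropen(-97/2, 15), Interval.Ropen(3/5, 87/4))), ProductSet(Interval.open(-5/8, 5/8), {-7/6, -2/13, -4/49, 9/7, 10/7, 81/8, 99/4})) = Union(ProductSet({-7/8, 5/8, 4*E}, Interval.Ropen(3/5, 10/7)), ProductSet(Interval.open(-5/8, 5/8), {-7/6, -2/13, -4/49, 9/7, 10/7, 81/8, 99/4}))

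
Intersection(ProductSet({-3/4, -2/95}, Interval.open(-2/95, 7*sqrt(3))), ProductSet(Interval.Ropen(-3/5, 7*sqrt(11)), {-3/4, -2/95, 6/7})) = ProductSet({-2/95}, {6/7})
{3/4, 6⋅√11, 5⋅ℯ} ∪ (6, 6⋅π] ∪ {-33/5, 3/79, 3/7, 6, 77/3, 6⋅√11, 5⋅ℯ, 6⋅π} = {-33/5, 3/79, 3/7, 3/4, 77/3, 6⋅√11} ∪ [6, 6⋅π]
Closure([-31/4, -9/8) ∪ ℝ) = (-∞, ∞)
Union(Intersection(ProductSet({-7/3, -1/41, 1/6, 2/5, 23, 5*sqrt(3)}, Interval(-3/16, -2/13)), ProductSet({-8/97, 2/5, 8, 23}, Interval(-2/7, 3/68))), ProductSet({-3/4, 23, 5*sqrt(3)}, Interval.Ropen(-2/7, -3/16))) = Union(ProductSet({2/5, 23}, Interval(-3/16, -2/13)), ProductSet({-3/4, 23, 5*sqrt(3)}, Interval.Ropen(-2/7, -3/16)))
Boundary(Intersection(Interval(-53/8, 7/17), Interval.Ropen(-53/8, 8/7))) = {-53/8, 7/17}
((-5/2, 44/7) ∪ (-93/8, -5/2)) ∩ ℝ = (-93/8, -5/2) ∪ (-5/2, 44/7)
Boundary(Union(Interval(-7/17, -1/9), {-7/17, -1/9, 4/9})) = {-7/17, -1/9, 4/9}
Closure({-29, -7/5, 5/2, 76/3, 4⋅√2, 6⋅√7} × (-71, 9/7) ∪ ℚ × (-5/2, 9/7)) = (ℝ × [-5/2, 9/7]) ∪ ({-29, -7/5, 5/2, 76/3, 4⋅√2, 6⋅√7} × [-71, 9/7])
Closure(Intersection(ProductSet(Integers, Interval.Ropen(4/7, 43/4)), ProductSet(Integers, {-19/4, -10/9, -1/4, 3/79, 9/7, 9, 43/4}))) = ProductSet(Integers, {9/7, 9})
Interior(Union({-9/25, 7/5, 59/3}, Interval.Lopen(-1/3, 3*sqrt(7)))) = Interval.open(-1/3, 3*sqrt(7))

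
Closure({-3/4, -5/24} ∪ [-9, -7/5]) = [-9, -7/5] ∪ {-3/4, -5/24}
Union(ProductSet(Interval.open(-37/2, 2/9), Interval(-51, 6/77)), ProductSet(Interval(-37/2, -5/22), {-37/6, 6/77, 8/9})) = Union(ProductSet(Interval(-37/2, -5/22), {-37/6, 6/77, 8/9}), ProductSet(Interval.open(-37/2, 2/9), Interval(-51, 6/77)))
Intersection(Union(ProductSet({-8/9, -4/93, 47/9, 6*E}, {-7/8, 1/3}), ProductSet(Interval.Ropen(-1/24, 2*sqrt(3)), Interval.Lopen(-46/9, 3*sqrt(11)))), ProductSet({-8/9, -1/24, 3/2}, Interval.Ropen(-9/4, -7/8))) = ProductSet({-1/24, 3/2}, Interval.Ropen(-9/4, -7/8))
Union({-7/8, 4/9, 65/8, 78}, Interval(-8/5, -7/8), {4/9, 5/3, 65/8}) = Union({4/9, 5/3, 65/8, 78}, Interval(-8/5, -7/8))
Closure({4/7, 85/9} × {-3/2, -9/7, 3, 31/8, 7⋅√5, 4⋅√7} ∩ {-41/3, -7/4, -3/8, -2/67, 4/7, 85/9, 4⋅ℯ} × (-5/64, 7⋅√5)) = {4/7, 85/9} × {3, 31/8, 4⋅√7}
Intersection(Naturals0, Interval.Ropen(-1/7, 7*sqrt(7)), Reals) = Range(0, 19, 1)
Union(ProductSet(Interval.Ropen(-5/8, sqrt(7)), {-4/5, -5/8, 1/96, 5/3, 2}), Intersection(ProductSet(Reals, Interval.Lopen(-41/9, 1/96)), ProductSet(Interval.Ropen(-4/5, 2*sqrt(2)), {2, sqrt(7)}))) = ProductSet(Interval.Ropen(-5/8, sqrt(7)), {-4/5, -5/8, 1/96, 5/3, 2})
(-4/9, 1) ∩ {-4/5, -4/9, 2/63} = {2/63}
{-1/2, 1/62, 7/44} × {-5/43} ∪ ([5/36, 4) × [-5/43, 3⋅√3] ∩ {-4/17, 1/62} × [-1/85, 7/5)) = {-1/2, 1/62, 7/44} × {-5/43}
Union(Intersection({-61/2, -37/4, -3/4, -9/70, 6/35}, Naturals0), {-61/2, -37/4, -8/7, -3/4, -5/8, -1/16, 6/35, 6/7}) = {-61/2, -37/4, -8/7, -3/4, -5/8, -1/16, 6/35, 6/7}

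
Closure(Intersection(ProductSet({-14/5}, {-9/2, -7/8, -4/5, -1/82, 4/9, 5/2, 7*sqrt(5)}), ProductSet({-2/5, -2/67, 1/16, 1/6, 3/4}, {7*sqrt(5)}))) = EmptySet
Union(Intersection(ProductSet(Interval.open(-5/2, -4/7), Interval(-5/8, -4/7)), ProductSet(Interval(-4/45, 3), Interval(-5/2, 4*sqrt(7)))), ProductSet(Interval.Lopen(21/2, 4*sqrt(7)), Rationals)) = ProductSet(Interval.Lopen(21/2, 4*sqrt(7)), Rationals)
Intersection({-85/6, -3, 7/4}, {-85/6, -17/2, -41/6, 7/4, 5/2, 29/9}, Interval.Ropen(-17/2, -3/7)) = EmptySet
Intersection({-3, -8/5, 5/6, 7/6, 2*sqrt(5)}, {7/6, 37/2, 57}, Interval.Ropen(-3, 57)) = {7/6}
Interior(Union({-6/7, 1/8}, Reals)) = Reals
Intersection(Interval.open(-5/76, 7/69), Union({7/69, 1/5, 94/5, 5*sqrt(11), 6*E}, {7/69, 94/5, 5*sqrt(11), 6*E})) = EmptySet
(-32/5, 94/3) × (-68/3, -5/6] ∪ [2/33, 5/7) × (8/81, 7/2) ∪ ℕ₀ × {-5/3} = (ℕ₀ × {-5/3}) ∪ ((-32/5, 94/3) × (-68/3, -5/6]) ∪ ([2/33, 5/7) × (8/81, 7/2))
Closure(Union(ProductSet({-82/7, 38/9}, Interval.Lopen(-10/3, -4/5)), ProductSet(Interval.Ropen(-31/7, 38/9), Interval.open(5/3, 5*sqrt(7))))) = Union(ProductSet({-82/7, 38/9}, Interval(-10/3, -4/5)), ProductSet({-31/7, 38/9}, Interval(5/3, 5*sqrt(7))), ProductSet(Interval(-31/7, 38/9), {5/3, 5*sqrt(7)}), ProductSet(Interval.Ropen(-31/7, 38/9), Interval.open(5/3, 5*sqrt(7))))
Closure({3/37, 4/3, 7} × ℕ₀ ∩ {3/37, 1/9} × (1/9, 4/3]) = {3/37} × {1}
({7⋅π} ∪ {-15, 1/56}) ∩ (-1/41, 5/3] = {1/56}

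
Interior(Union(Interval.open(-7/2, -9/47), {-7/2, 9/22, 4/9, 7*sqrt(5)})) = Interval.open(-7/2, -9/47)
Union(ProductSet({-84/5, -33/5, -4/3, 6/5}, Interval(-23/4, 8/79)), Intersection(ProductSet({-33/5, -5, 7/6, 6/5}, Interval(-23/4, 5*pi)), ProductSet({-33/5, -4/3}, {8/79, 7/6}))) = Union(ProductSet({-33/5}, {8/79, 7/6}), ProductSet({-84/5, -33/5, -4/3, 6/5}, Interval(-23/4, 8/79)))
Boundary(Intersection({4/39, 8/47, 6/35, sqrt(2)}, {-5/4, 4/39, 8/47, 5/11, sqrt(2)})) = {4/39, 8/47, sqrt(2)}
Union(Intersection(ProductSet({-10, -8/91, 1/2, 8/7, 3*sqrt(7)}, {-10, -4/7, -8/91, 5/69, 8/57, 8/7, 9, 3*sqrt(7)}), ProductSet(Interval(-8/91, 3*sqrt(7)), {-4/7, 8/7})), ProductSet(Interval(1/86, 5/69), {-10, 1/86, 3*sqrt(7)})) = Union(ProductSet({-8/91, 1/2, 8/7, 3*sqrt(7)}, {-4/7, 8/7}), ProductSet(Interval(1/86, 5/69), {-10, 1/86, 3*sqrt(7)}))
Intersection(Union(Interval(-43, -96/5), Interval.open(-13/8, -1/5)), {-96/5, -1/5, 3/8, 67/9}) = {-96/5}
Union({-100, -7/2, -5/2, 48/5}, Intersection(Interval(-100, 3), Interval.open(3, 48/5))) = {-100, -7/2, -5/2, 48/5}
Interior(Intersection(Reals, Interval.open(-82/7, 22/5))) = Interval.open(-82/7, 22/5)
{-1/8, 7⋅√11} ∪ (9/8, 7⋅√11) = {-1/8} ∪ (9/8, 7⋅√11]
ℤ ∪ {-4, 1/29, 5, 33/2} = ℤ ∪ {1/29, 33/2}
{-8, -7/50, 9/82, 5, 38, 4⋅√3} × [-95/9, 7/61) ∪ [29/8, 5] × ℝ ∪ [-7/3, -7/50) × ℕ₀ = ([-7/3, -7/50) × ℕ₀) ∪ ([29/8, 5] × ℝ) ∪ ({-8, -7/50, 9/82, 5, 38, 4⋅√3} × [-95/9, 7/61))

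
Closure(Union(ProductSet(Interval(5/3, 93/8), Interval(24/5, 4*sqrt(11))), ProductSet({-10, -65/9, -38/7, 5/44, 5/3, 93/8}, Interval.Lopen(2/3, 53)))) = Union(ProductSet({-10, -65/9, -38/7, 5/44, 5/3, 93/8}, Interval(2/3, 53)), ProductSet(Interval(5/3, 93/8), Interval(24/5, 4*sqrt(11))))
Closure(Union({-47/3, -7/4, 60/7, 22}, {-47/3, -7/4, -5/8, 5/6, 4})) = {-47/3, -7/4, -5/8, 5/6, 4, 60/7, 22}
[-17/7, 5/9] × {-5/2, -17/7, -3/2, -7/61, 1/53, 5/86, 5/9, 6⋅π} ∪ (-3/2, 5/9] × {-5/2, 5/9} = [-17/7, 5/9] × {-5/2, -17/7, -3/2, -7/61, 1/53, 5/86, 5/9, 6⋅π}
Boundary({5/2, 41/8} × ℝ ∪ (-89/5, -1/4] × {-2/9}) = ({5/2, 41/8} × ℝ) ∪ ([-89/5, -1/4] × {-2/9})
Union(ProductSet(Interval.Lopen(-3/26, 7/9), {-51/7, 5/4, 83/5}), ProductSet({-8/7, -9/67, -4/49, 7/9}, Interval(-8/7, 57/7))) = Union(ProductSet({-8/7, -9/67, -4/49, 7/9}, Interval(-8/7, 57/7)), ProductSet(Interval.Lopen(-3/26, 7/9), {-51/7, 5/4, 83/5}))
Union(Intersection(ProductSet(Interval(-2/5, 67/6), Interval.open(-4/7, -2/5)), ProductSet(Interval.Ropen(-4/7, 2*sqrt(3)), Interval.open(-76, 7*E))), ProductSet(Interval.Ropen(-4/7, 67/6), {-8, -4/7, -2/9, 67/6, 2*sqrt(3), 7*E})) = Union(ProductSet(Interval.Ropen(-4/7, 67/6), {-8, -4/7, -2/9, 67/6, 2*sqrt(3), 7*E}), ProductSet(Interval.Ropen(-2/5, 2*sqrt(3)), Interval.open(-4/7, -2/5)))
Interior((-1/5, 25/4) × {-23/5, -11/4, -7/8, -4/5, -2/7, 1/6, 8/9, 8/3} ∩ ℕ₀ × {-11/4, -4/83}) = ∅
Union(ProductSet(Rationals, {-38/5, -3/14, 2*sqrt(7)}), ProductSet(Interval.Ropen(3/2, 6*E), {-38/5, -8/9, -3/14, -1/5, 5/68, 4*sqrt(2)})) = Union(ProductSet(Interval.Ropen(3/2, 6*E), {-38/5, -8/9, -3/14, -1/5, 5/68, 4*sqrt(2)}), ProductSet(Rationals, {-38/5, -3/14, 2*sqrt(7)}))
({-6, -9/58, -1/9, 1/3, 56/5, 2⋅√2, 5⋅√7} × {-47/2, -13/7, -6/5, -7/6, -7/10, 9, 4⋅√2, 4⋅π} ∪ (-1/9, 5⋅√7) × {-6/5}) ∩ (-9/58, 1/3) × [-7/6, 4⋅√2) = {-1/9} × {-7/6, -7/10}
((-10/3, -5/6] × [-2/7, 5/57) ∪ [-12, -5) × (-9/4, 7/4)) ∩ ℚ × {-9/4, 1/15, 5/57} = ((ℚ ∩ (-10/3, -5/6]) × {1/15}) ∪ ((ℚ ∩ [-12, -5)) × {1/15, 5/57})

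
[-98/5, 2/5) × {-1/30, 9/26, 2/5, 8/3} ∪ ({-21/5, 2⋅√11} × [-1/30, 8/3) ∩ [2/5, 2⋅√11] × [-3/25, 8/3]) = ([-98/5, 2/5) × {-1/30, 9/26, 2/5, 8/3}) ∪ ({2⋅√11} × [-1/30, 8/3))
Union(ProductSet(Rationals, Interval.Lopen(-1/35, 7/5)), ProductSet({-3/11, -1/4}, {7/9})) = ProductSet(Rationals, Interval.Lopen(-1/35, 7/5))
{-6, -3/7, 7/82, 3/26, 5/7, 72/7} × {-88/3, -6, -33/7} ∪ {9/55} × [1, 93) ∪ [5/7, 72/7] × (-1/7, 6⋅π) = ({9/55} × [1, 93)) ∪ ({-6, -3/7, 7/82, 3/26, 5/7, 72/7} × {-88/3, -6, -33/7}) ∪ ([5/7, 72/7] × (-1/7, 6⋅π))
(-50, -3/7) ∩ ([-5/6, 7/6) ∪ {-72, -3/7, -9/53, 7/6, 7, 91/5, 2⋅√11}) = [-5/6, -3/7)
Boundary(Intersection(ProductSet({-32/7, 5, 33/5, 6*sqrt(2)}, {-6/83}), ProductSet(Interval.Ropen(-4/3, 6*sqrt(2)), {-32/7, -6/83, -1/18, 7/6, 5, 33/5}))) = ProductSet({5, 33/5}, {-6/83})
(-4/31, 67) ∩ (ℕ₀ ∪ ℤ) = {0, 1, …, 66}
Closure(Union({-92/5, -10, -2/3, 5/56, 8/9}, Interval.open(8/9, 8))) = Union({-92/5, -10, -2/3, 5/56}, Interval(8/9, 8))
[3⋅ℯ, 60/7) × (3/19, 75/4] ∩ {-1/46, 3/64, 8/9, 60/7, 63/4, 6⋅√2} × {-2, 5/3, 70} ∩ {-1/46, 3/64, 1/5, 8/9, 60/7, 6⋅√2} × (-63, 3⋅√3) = {6⋅√2} × {5/3}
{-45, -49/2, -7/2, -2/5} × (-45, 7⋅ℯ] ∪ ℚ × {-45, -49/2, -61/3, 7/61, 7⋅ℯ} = (ℚ × {-45, -49/2, -61/3, 7/61, 7⋅ℯ}) ∪ ({-45, -49/2, -7/2, -2/5} × (-45, 7⋅ℯ])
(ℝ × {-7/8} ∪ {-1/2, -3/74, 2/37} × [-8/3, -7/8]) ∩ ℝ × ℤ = {-1/2, -3/74, 2/37} × {-2, -1}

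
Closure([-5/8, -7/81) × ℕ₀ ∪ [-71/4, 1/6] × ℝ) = [-71/4, 1/6] × ℝ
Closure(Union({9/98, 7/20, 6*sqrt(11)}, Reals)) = Reals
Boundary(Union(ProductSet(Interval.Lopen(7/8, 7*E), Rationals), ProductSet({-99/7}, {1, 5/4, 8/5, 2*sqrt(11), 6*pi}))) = Union(ProductSet({-99/7}, {1, 5/4, 8/5, 2*sqrt(11), 6*pi}), ProductSet(Interval(7/8, 7*E), Reals))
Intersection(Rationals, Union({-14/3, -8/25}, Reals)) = Rationals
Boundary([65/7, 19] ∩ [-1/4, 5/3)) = ∅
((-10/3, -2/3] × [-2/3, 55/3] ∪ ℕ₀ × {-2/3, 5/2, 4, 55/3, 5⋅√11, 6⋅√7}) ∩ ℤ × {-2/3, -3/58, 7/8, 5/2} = (ℕ₀ × {-2/3, 5/2}) ∪ ({-3, -2, -1} × {-2/3, -3/58, 7/8, 5/2})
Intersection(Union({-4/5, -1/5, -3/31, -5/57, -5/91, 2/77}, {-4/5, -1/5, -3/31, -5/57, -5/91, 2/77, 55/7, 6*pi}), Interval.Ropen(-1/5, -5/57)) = {-1/5, -3/31}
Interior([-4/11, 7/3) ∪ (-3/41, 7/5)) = (-4/11, 7/3)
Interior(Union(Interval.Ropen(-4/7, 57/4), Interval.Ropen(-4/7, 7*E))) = Interval.open(-4/7, 7*E)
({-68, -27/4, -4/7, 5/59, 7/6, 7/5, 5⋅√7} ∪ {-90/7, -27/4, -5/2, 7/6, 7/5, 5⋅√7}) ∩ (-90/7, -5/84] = {-27/4, -5/2, -4/7}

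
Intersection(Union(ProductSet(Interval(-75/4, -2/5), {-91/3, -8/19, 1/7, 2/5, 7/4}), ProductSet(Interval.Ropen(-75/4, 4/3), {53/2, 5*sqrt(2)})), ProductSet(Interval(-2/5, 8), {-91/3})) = ProductSet({-2/5}, {-91/3})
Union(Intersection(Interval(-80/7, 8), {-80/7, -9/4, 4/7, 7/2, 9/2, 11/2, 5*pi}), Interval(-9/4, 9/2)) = Union({-80/7, 11/2}, Interval(-9/4, 9/2))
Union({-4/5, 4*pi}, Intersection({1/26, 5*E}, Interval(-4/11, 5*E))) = {-4/5, 1/26, 5*E, 4*pi}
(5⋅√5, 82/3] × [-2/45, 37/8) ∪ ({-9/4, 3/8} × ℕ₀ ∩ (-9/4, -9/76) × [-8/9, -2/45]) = (5⋅√5, 82/3] × [-2/45, 37/8)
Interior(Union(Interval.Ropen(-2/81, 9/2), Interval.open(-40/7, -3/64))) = Union(Interval.open(-40/7, -3/64), Interval.open(-2/81, 9/2))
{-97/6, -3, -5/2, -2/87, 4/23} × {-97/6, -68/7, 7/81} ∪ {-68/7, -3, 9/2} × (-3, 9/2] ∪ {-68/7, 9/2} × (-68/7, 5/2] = ({-68/7, 9/2} × (-68/7, 5/2]) ∪ ({-68/7, -3, 9/2} × (-3, 9/2]) ∪ ({-97/6, -3, -5/2, -2/87, 4/23} × {-97/6, -68/7, 7/81})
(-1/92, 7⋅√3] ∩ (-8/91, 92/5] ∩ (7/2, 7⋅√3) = (7/2, 7⋅√3)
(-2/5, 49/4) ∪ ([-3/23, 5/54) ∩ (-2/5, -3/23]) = (-2/5, 49/4)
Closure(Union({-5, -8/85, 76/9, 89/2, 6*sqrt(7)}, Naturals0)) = Union({-5, -8/85, 76/9, 89/2, 6*sqrt(7)}, Naturals0)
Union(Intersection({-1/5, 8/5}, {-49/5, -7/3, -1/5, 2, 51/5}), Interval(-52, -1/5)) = Interval(-52, -1/5)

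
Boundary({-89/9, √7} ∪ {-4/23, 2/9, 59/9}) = {-89/9, -4/23, 2/9, 59/9, √7}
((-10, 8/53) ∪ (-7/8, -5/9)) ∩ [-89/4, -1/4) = (-10, -1/4)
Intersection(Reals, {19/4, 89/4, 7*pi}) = {19/4, 89/4, 7*pi}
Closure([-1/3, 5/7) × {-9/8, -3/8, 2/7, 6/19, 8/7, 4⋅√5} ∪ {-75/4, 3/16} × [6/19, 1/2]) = ({-75/4, 3/16} × [6/19, 1/2]) ∪ ([-1/3, 5/7] × {-9/8, -3/8, 2/7, 6/19, 8/7, 4⋅√5})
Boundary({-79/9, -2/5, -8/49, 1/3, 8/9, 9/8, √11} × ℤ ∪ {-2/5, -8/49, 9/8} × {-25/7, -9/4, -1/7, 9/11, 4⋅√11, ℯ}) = ({-79/9, -2/5, -8/49, 1/3, 8/9, 9/8, √11} × ℤ) ∪ ({-2/5, -8/49, 9/8} × {-25/7, -9/4, -1/7, 9/11, 4⋅√11, ℯ})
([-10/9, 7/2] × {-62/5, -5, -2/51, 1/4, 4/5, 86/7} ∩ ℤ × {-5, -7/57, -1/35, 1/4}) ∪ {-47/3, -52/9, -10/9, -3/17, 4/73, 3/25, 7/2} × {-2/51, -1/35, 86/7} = ({-1, 0, …, 3} × {-5, 1/4}) ∪ ({-47/3, -52/9, -10/9, -3/17, 4/73, 3/25, 7/2} × {-2/51, -1/35, 86/7})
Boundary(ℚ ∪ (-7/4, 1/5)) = (-∞, -7/4] ∪ [1/5, ∞)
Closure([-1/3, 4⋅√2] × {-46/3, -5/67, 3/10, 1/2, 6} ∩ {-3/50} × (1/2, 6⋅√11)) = {-3/50} × {6}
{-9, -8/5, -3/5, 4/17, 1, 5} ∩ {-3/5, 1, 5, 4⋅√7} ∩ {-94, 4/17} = ∅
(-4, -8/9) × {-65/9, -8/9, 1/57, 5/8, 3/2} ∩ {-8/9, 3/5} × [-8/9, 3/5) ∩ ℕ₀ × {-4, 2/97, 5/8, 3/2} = ∅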